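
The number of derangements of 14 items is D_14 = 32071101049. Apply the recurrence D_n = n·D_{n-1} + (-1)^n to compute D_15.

481066515734

D_15 = 15·32071101049 - 1 = 481066515734.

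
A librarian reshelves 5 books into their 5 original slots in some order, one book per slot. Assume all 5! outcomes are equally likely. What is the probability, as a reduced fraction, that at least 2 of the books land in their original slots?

31/120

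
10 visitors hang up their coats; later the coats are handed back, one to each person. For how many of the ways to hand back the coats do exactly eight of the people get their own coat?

Pick the 8 fixed positions: C(10,8) = 45 ways.
The other 2 form a derangement: !2 = 1.
Total: 45 × 1 = 45.

45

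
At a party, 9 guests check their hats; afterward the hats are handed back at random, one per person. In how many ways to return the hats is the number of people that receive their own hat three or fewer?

355997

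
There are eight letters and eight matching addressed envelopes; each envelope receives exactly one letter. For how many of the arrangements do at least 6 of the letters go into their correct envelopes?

29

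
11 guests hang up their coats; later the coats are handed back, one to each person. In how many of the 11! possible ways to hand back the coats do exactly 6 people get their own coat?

20328

Pick the 6 fixed positions: C(11,6) = 462 ways.
The other 5 form a derangement: !5 = 44.
Total: 462 × 44 = 20328.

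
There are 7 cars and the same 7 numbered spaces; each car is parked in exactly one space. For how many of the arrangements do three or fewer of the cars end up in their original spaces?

# with exactly i fixed is C(7,i)·!(7-i); sum over i=0..3:
  i=0: C(7,0)·!7 = 1·1854 = 1854
  i=1: C(7,1)·!6 = 7·265 = 1855
  i=2: C(7,2)·!5 = 21·44 = 924
  i=3: C(7,3)·!4 = 35·9 = 315
Total = 4948.

4948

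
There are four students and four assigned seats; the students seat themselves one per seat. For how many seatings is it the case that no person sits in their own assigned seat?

!4 is the nearest integer to 4!/e.
4! = 24, and 24/e ≈ 8.83, so !4 = 9.

9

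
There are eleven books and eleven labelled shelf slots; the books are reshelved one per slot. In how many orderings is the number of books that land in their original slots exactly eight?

Choose which 8 of the 11 are fixed: C(11,8) = 165.
The other 3 form a derangement: !3 = 2.
Total: 165 × 2 = 330.

330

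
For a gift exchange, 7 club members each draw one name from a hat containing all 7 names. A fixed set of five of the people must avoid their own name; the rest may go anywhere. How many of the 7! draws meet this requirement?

2428

Inclusion-exclusion on the 5 forbidden self-matches:
Σ_{j=0}^{5} (-1)^j C(5,j)(7-j)!
= C(5,0)·7! - C(5,1)·6! + C(5,2)·5! - C(5,3)·4! + C(5,4)·3! - C(5,5)·2!
= 5040 - 3600 + 1200 - 240 + 30 - 2
= 2428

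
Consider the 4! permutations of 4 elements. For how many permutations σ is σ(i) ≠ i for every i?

9

Recurrence: !4 = 4·!3 + (-1)^4.
!4 = 4·2 + 1 = 9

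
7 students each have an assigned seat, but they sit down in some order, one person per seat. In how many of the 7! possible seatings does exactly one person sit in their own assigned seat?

1855

Choose which one of the 7 is fixed: C(7,1) = 7.
The other 6 form a derangement: !6 = 265.
Total: 7 × 265 = 1855.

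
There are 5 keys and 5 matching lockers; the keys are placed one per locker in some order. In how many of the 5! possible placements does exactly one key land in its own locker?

45

Choose which one of the 5 is fixed: C(5,1) = 5.
The remaining 4 must be deranged: !4 = 9.
Total: 5 × 9 = 45.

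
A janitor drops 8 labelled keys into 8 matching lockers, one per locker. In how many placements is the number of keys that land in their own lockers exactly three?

Pick the 3 fixed positions: C(8,3) = 56 ways.
The other 5 form a derangement: !5 = 44.
Total: 56 × 44 = 2464.

2464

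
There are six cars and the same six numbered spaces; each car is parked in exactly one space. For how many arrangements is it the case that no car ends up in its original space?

!6 = 6! · Σ_{k=0}^{6} (-1)^k/k!
= 6! - 6!/1! + 6!/2! - 6!/3! + 6!/4! - 6!/5! + 6!/6!
= 720 - 720 + 360 - 120 + 30 - 6 + 1
= 265

265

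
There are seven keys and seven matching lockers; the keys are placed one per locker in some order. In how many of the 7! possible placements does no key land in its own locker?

Recurrence: !7 = 6·(!6 + !5).
!7 = 6·(265 + 44) = 6·309 = 1854

1854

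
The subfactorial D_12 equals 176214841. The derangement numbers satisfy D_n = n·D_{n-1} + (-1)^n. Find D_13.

D_13 = 13·176214841 - 1 = 2290792932.

2290792932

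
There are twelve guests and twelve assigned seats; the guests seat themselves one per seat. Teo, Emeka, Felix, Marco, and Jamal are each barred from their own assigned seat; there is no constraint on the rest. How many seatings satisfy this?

312273360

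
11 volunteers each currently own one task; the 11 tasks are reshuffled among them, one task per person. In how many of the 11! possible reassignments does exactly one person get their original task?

Pick the single fixed position: C(11,1) = 11 ways.
The remaining 10 must be deranged: !10 = 1334961.
Total: 11 × 1334961 = 14684571.

14684571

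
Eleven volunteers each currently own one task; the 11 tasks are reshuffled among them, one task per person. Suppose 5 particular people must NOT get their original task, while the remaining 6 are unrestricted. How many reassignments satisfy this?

25022880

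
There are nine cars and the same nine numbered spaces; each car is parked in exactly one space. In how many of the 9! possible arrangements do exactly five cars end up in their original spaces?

1134

Pick the 5 fixed positions: C(9,5) = 126 ways.
The remaining 4 must be deranged: !4 = 9.
Total: 126 × 9 = 1134.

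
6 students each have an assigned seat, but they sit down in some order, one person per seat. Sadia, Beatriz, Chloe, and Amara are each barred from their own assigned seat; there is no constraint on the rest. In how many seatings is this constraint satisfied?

362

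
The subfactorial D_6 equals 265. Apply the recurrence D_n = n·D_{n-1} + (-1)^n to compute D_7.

D_7 = 7·265 - 1 = 1854.

1854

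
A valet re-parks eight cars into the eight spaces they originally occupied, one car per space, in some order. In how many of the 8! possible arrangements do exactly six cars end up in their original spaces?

28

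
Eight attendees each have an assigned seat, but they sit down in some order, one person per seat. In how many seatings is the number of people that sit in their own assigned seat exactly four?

630

Pick the 4 fixed positions: C(8,4) = 70 ways.
The other 4 form a derangement: !4 = 9.
Total: 70 × 9 = 630.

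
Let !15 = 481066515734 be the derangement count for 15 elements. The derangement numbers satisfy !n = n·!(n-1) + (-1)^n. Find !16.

!16 = 16·481066515734 + 1 = 7697064251745.

7697064251745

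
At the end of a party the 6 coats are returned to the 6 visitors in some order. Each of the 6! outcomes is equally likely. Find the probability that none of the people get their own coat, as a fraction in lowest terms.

53/144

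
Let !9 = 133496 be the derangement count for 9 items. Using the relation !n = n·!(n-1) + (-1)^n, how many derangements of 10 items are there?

!10 = 10·133496 + 1 = 1334961.

1334961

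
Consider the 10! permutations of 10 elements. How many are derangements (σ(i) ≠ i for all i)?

!10 = 10! · Σ_{k=0}^{10} (-1)^k/k!
= 10! - 10!/1! + 10!/2! - 10!/3! + 10!/4! - 10!/5! + 10!/6! - 10!/7! + 10!/8! - 10!/9! + 10!/10!
= 3628800 - 3628800 + 1814400 - 604800 + 151200 - 30240 + 5040 - 720 + 90 - 10 + 1
= 1334961

1334961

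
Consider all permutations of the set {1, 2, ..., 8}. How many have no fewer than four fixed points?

771

# with exactly i fixed is C(8,i)·!(8-i); sum over i=4..8:
  i=4: C(8,4)·!4 = 70·9 = 630
  i=5: C(8,5)·!3 = 56·2 = 112
  i=6: C(8,6)·!2 = 28·1 = 28
  i=7: C(8,7)·!1 = 8·0 = 0
  i=8: C(8,8)·!0 = 1·1 = 1
Total = 771.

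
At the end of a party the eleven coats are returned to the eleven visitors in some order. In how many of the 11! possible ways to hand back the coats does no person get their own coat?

14684570

The subfactorial !11 = [11!/e] (nearest integer).
11! = 39916800, and 39916800/e ≈ 14684570.08, so !11 = 14684570.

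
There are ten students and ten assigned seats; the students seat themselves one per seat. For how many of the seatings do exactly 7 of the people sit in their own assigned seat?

240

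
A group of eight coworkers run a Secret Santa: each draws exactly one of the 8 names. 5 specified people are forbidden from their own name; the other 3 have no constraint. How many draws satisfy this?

Let A_j be the event that the j-th constrained one is fixed. By inclusion-exclusion over the 5 events:
Σ_{j=0}^{5} (-1)^j C(5,j)(8-j)!
= C(5,0)·8! - C(5,1)·7! + C(5,2)·6! - C(5,3)·5! + C(5,4)·4! - C(5,5)·3!
= 40320 - 25200 + 7200 - 1200 + 120 - 6
= 21234

21234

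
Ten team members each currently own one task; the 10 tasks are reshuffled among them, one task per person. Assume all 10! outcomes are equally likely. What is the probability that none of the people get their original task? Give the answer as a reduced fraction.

16481/44800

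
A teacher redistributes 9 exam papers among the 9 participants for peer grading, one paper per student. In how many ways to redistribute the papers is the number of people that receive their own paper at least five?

1339

Sum C(9,i)·!(9-i) for i = 5..9:
  i=5: C(9,5)·!4 = 126·9 = 1134
  i=6: C(9,6)·!3 = 84·2 = 168
  i=7: C(9,7)·!2 = 36·1 = 36
  i=8: C(9,8)·!1 = 9·0 = 0
  i=9: C(9,9)·!0 = 1·1 = 1
Total = 1339.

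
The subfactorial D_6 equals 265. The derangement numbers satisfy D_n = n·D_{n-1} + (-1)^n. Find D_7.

D_7 = 7·265 - 1 = 1854.

1854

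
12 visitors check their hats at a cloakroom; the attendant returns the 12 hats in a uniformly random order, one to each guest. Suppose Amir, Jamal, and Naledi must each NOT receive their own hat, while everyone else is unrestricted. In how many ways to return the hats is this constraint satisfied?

Inclusion-exclusion on the 3 forbidden self-matches:
Σ_{j=0}^{3} (-1)^j C(3,j)(12-j)!
= C(3,0)·12! - C(3,1)·11! + C(3,2)·10! - C(3,3)·9!
= 479001600 - 119750400 + 10886400 - 362880
= 369774720

369774720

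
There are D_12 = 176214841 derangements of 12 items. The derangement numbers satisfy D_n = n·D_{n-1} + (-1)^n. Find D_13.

D_13 = 13·176214841 - 1 = 2290792932.

2290792932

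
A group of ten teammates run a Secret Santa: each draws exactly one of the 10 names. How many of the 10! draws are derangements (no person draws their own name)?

!10 = 10! · Σ_{k=0}^{10} (-1)^k/k!
= 10! - 10!/1! + 10!/2! - 10!/3! + 10!/4! - 10!/5! + 10!/6! - 10!/7! + 10!/8! - 10!/9! + 10!/10!
= 3628800 - 3628800 + 1814400 - 604800 + 151200 - 30240 + 5040 - 720 + 90 - 10 + 1
= 1334961

1334961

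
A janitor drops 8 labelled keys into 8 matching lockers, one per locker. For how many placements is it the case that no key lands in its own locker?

Recurrence: !8 = 8·!7 + (-1)^8.
!8 = 8·1854 + 1 = 14833

14833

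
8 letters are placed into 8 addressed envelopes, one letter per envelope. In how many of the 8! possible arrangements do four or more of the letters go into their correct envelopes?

771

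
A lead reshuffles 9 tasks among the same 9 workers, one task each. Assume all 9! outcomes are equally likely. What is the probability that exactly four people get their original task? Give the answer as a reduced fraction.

11/720

Favorable outcomes: C(9,4)·!5 = 126·44 = 5544.
Total outcomes: 9! = 362880.
Probability = 5544/362880 = 11/720.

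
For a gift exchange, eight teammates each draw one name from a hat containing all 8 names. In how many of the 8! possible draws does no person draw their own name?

14833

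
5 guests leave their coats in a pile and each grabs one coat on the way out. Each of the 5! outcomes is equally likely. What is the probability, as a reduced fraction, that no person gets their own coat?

Favorable outcomes: !5 = 44.
Total outcomes: 5! = 120.
Probability = 44/120 = 11/30.

11/30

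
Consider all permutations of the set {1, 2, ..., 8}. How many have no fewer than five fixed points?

141

Sum C(8,i)·!(8-i) for i = 5..8:
  i=5: C(8,5)·!3 = 56·2 = 112
  i=6: C(8,6)·!2 = 28·1 = 28
  i=7: C(8,7)·!1 = 8·0 = 0
  i=8: C(8,8)·!0 = 1·1 = 1
Total = 141.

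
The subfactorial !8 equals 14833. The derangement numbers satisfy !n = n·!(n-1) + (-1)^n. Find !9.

!9 = 9·14833 - 1 = 133496.

133496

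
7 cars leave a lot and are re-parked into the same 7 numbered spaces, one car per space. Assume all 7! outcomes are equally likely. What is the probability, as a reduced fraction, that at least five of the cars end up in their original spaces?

11/2520

Favorable outcomes: Σ_{i≥5} C(7,i)·!(7-i) = 21·1 + 7·0 + 1·1 = 22.
Total outcomes: 7! = 5040.
Probability = 22/5040 = 11/2520.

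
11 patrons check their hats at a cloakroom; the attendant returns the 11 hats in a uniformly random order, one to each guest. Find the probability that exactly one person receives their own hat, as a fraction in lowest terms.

16481/44800

Favorable outcomes: C(11,1)·!10 = 11·1334961 = 14684571.
Total outcomes: 11! = 39916800.
Probability = 14684571/39916800 = 16481/44800.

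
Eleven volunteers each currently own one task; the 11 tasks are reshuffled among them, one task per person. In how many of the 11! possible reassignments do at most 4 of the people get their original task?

39770686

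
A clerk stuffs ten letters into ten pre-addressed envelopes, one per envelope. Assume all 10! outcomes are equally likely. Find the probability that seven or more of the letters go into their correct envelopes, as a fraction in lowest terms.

143/1814400

Favorable outcomes: Σ_{i≥7} C(10,i)·!(10-i) = 120·2 + 45·1 + 10·0 + 1·1 = 286.
Total outcomes: 10! = 3628800.
Probability = 286/3628800 = 143/1814400.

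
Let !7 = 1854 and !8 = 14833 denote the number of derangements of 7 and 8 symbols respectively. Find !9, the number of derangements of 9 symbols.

!9 = (9-1)·(!8 + !7) = 8·(14833 + 1854) = 8·16687 = 133496.

133496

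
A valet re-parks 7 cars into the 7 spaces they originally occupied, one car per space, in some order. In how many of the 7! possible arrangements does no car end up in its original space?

!7 = 7! · Σ_{k=0}^{7} (-1)^k/k!
= 7! - 7!/1! + 7!/2! - 7!/3! + 7!/4! - 7!/5! + 7!/6! - 7!/7!
= 5040 - 5040 + 2520 - 840 + 210 - 42 + 7 - 1
= 1854

1854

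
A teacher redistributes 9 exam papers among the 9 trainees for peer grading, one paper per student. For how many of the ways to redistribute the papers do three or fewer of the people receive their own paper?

355997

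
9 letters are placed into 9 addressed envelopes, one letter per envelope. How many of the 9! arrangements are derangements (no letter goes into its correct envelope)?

133496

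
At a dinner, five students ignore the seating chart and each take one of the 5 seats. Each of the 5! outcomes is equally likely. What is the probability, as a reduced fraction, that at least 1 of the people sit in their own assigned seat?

19/30

Favorable outcomes: Σ_{i≥1} C(5,i)·!(5-i) = 5·9 + 10·2 + 10·1 + 5·0 + 1·1 = 76.
Total outcomes: 5! = 120.
Probability = 76/120 = 19/30.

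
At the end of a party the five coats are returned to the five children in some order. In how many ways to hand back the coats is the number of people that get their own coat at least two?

# with exactly i fixed is C(5,i)·!(5-i); sum over i=2..5:
  i=2: C(5,2)·!3 = 10·2 = 20
  i=3: C(5,3)·!2 = 10·1 = 10
  i=4: C(5,4)·!1 = 5·0 = 0
  i=5: C(5,5)·!0 = 1·1 = 1
Total = 31.

31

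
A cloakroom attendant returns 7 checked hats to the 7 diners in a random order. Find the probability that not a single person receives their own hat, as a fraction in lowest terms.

Favorable outcomes: !7 = 1854.
Total outcomes: 7! = 5040.
Probability = 1854/5040 = 103/280.

103/280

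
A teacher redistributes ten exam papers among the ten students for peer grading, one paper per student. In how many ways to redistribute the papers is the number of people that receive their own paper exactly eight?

Pick the 8 fixed positions: C(10,8) = 45 ways.
The other 2 form a derangement: !2 = 1.
Total: 45 × 1 = 45.

45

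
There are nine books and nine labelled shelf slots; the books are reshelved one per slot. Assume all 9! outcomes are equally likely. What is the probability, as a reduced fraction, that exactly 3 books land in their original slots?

Favorable outcomes: C(9,3)·!6 = 84·265 = 22260.
Total outcomes: 9! = 362880.
Probability = 22260/362880 = 53/864.

53/864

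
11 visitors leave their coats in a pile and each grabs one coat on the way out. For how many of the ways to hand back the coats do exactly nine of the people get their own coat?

55

Choose which 9 of the 11 are fixed: C(11,9) = 55.
The other 2 form a derangement: !2 = 1.
Total: 55 × 1 = 55.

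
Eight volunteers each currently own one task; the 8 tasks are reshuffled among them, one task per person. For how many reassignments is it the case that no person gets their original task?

14833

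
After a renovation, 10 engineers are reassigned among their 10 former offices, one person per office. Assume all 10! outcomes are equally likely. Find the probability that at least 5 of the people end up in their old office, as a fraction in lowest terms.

829/226800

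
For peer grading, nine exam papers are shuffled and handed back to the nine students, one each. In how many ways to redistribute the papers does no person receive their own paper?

The subfactorial !9 = [9!/e] (nearest integer).
9! = 362880, and 362880/e ≈ 133496.09, so !9 = 133496.

133496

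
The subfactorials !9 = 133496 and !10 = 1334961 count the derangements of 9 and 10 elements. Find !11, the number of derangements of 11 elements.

14684570

!11 = (11-1)·(!10 + !9) = 10·(1334961 + 133496) = 10·1468457 = 14684570.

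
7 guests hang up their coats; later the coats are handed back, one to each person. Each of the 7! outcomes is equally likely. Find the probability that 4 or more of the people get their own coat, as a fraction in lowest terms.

Favorable outcomes: Σ_{i≥4} C(7,i)·!(7-i) = 35·2 + 21·1 + 7·0 + 1·1 = 92.
Total outcomes: 7! = 5040.
Probability = 92/5040 = 23/1260.

23/1260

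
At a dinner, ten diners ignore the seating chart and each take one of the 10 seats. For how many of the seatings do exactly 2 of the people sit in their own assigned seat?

Choose which 2 of the 10 are fixed: C(10,2) = 45.
The remaining 8 must be deranged: !8 = 14833.
Total: 45 × 14833 = 667485.

667485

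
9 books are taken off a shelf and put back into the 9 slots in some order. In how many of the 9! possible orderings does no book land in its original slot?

133496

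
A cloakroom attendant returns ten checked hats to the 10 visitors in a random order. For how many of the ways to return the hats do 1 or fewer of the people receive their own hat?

2669921

Sum C(10,i)·!(10-i) for i = 0..1:
  i=0: C(10,0)·!10 = 1·1334961 = 1334961
  i=1: C(10,1)·!9 = 10·133496 = 1334960
Total = 2669921.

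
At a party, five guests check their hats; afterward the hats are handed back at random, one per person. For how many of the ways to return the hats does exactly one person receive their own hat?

Choose which one of the 5 is fixed: C(5,1) = 5.
The other 4 form a derangement: !4 = 9.
Total: 5 × 9 = 45.

45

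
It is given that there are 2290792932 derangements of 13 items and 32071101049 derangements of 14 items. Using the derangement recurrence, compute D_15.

481066515734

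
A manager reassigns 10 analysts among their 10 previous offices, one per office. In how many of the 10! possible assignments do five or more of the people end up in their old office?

13264

Sum C(10,i)·!(10-i) for i = 5..10:
  i=5: C(10,5)·!5 = 252·44 = 11088
  i=6: C(10,6)·!4 = 210·9 = 1890
  i=7: C(10,7)·!3 = 120·2 = 240
  i=8: C(10,8)·!2 = 45·1 = 45
  i=9: C(10,9)·!1 = 10·0 = 0
  i=10: C(10,10)·!0 = 1·1 = 1
Total = 13264.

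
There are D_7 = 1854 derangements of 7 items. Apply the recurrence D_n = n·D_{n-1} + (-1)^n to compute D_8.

14833

D_8 = 8·1854 + 1 = 14833.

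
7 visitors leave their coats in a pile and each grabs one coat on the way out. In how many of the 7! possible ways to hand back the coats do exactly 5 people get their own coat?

21

Pick the 5 fixed positions: C(7,5) = 21 ways.
The remaining 2 must be deranged: !2 = 1.
Total: 21 × 1 = 21.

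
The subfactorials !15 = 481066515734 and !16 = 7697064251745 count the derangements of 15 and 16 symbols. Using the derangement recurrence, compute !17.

130850092279664

!17 = (17-1)·(!16 + !15) = 16·(7697064251745 + 481066515734) = 16·8178130767479 = 130850092279664.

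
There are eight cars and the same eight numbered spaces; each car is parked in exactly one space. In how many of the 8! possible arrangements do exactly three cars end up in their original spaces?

Pick the 3 fixed positions: C(8,3) = 56 ways.
The remaining 5 must be deranged: !5 = 44.
Total: 56 × 44 = 2464.

2464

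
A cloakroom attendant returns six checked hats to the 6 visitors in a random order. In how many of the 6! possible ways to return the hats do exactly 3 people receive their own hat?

40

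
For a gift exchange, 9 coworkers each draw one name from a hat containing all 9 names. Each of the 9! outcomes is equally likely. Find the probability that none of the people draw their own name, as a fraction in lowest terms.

16687/45360

Favorable outcomes: !9 = 133496.
Total outcomes: 9! = 362880.
Probability = 133496/362880 = 16687/45360.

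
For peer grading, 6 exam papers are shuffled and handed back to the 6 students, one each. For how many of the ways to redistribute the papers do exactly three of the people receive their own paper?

40

Choose which 3 of the 6 are fixed: C(6,3) = 20.
The remaining 3 must be deranged: !3 = 2.
Total: 20 × 2 = 40.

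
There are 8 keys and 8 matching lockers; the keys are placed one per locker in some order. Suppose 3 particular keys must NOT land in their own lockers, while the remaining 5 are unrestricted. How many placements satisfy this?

27240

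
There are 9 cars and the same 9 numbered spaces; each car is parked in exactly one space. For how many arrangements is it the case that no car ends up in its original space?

133496

Use !n = (n-1)(!(n-1) + !(n-2)).
!9 = 8·(14833 + 1854) = 8·16687 = 133496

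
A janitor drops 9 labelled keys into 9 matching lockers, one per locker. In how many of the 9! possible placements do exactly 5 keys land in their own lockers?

Pick the 5 fixed positions: C(9,5) = 126 ways.
The other 4 form a derangement: !4 = 9.
Total: 126 × 9 = 1134.

1134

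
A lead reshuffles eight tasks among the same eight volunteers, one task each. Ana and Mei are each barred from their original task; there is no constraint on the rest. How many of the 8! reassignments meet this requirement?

30960

Let A_j be the event that the j-th constrained one is fixed. By inclusion-exclusion over the 2 events:
Σ_{j=0}^{2} (-1)^j C(2,j)(8-j)!
= C(2,0)·8! - C(2,1)·7! + C(2,2)·6!
= 40320 - 10080 + 720
= 30960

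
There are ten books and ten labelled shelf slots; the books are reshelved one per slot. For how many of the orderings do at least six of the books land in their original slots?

2176

Sum C(10,i)·!(10-i) for i = 6..10:
  i=6: C(10,6)·!4 = 210·9 = 1890
  i=7: C(10,7)·!3 = 120·2 = 240
  i=8: C(10,8)·!2 = 45·1 = 45
  i=9: C(10,9)·!1 = 10·0 = 0
  i=10: C(10,10)·!0 = 1·1 = 1
Total = 2176.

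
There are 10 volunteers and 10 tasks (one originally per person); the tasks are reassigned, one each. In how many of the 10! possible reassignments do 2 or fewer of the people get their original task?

3337406

# with exactly i fixed is C(10,i)·!(10-i); sum over i=0..2:
  i=0: C(10,0)·!10 = 1·1334961 = 1334961
  i=1: C(10,1)·!9 = 10·133496 = 1334960
  i=2: C(10,2)·!8 = 45·14833 = 667485
Total = 3337406.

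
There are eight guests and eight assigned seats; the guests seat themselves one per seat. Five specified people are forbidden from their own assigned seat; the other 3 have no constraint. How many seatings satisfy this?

Let A_j be the event that the j-th constrained one is fixed. By inclusion-exclusion over the 5 events:
Σ_{j=0}^{5} (-1)^j C(5,j)(8-j)!
= C(5,0)·8! - C(5,1)·7! + C(5,2)·6! - C(5,3)·5! + C(5,4)·4! - C(5,5)·3!
= 40320 - 25200 + 7200 - 1200 + 120 - 6
= 21234

21234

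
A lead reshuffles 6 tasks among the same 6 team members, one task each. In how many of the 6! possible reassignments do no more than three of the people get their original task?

704

Sum C(6,i)·!(6-i) for i = 0..3:
  i=0: C(6,0)·!6 = 1·265 = 265
  i=1: C(6,1)·!5 = 6·44 = 264
  i=2: C(6,2)·!4 = 15·9 = 135
  i=3: C(6,3)·!3 = 20·2 = 40
Total = 704.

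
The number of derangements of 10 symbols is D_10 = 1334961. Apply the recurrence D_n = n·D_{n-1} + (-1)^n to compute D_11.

14684570

D_11 = 11·1334961 - 1 = 14684570.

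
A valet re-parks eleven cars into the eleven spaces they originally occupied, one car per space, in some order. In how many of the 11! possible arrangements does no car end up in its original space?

Recurrence: !11 = 10·(!10 + !9).
!11 = 10·(1334961 + 133496) = 10·1468457 = 14684570

14684570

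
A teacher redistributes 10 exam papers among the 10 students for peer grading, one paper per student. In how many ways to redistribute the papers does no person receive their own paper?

1334961

By inclusion-exclusion, !10 = Σ (-1)^k · 10!/k! for k=0..10
= 10! - 10!/1! + 10!/2! - 10!/3! + 10!/4! - 10!/5! + 10!/6! - 10!/7! + 10!/8! - 10!/9! + 10!/10!
= 3628800 - 3628800 + 1814400 - 604800 + 151200 - 30240 + 5040 - 720 + 90 - 10 + 1
= 1334961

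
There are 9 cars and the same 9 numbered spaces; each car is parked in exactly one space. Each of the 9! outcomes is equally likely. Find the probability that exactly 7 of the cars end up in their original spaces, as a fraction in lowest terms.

Favorable outcomes: C(9,7)·!2 = 36·1 = 36.
Total outcomes: 9! = 362880.
Probability = 36/362880 = 1/10080.

1/10080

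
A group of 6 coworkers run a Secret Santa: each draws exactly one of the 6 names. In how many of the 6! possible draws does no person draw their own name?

265

By inclusion-exclusion, !6 = Σ (-1)^k · 6!/k! for k=0..6
= 6! - 6!/1! + 6!/2! - 6!/3! + 6!/4! - 6!/5! + 6!/6!
= 720 - 720 + 360 - 120 + 30 - 6 + 1
= 265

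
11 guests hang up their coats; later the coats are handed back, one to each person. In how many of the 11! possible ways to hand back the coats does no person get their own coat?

14684570

!11 is the nearest integer to 11!/e.
11! = 39916800, and 39916800/e ≈ 14684570.08, so !11 = 14684570.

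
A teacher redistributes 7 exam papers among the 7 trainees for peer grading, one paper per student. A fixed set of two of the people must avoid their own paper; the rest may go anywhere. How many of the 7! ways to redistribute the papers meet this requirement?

3720

Let A_j be the event that the j-th constrained one is fixed. By inclusion-exclusion over the 2 events:
Σ_{j=0}^{2} (-1)^j C(2,j)(7-j)!
= C(2,0)·7! - C(2,1)·6! + C(2,2)·5!
= 5040 - 1440 + 120
= 3720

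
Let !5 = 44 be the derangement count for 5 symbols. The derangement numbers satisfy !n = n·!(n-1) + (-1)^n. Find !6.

265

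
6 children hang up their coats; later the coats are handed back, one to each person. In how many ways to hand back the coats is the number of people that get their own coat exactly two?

Pick the 2 fixed positions: C(6,2) = 15 ways.
The remaining 4 must be deranged: !4 = 9.
Total: 15 × 9 = 135.

135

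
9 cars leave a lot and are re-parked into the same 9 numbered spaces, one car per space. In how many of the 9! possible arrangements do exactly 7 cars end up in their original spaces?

36

Choose which 7 of the 9 are fixed: C(9,7) = 36.
The remaining 2 must be deranged: !2 = 1.
Total: 36 × 1 = 36.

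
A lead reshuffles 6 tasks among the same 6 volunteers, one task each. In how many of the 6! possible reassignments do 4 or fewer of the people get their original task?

719

# with exactly i fixed is C(6,i)·!(6-i); sum over i=0..4:
  i=0: C(6,0)·!6 = 1·265 = 265
  i=1: C(6,1)·!5 = 6·44 = 264
  i=2: C(6,2)·!4 = 15·9 = 135
  i=3: C(6,3)·!3 = 20·2 = 40
  i=4: C(6,4)·!2 = 15·1 = 15
Total = 719.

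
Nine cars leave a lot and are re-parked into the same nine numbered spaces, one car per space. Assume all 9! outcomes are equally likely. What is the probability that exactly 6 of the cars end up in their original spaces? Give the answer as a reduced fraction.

1/2160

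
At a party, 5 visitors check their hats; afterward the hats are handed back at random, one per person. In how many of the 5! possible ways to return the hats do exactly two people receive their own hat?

Pick the 2 fixed positions: C(5,2) = 10 ways.
The remaining 3 must be deranged: !3 = 2.
Total: 10 × 2 = 20.

20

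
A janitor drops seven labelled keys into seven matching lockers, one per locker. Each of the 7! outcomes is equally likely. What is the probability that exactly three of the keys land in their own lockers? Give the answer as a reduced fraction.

1/16

Favorable outcomes: C(7,3)·!4 = 35·9 = 315.
Total outcomes: 7! = 5040.
Probability = 315/5040 = 1/16.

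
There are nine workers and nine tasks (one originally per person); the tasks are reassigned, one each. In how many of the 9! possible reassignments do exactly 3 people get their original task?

22260

Choose which 3 of the 9 are fixed: C(9,3) = 84.
The remaining 6 must be deranged: !6 = 265.
Total: 84 × 265 = 22260.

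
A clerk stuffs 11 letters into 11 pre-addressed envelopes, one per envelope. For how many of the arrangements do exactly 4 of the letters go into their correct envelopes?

611820

Choose which 4 of the 11 are fixed: C(11,4) = 330.
The remaining 7 must be deranged: !7 = 1854.
Total: 330 × 1854 = 611820.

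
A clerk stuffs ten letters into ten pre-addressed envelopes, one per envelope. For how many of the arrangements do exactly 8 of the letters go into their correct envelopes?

45

Choose which 8 of the 10 are fixed: C(10,8) = 45.
The remaining 2 must be deranged: !2 = 1.
Total: 45 × 1 = 45.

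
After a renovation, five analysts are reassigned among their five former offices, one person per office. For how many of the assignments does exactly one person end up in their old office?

45

Pick the single fixed position: C(5,1) = 5 ways.
The other 4 form a derangement: !4 = 9.
Total: 5 × 9 = 45.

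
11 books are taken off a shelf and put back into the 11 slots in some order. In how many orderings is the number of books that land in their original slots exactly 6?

20328

Choose which 6 of the 11 are fixed: C(11,6) = 462.
The remaining 5 must be deranged: !5 = 44.
Total: 462 × 44 = 20328.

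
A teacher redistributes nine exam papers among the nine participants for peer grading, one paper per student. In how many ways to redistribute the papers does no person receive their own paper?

Use !n = n·!(n-1) + (-1)^n.
!9 = 9·14833 - 1 = 133496

133496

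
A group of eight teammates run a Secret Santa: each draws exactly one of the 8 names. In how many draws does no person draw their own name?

14833

Use !n = (n-1)(!(n-1) + !(n-2)).
!8 = 7·(1854 + 265) = 7·2119 = 14833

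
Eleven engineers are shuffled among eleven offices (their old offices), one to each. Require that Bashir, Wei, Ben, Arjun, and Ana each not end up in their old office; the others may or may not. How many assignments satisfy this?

25022880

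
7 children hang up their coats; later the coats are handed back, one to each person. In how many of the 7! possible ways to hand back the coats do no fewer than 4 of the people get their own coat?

# with exactly i fixed is C(7,i)·!(7-i); sum over i=4..7:
  i=4: C(7,4)·!3 = 35·2 = 70
  i=5: C(7,5)·!2 = 21·1 = 21
  i=6: C(7,6)·!1 = 7·0 = 0
  i=7: C(7,7)·!0 = 1·1 = 1
Total = 92.

92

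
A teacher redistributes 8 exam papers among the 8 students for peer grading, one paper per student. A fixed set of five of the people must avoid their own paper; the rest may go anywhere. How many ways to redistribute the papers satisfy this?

21234

Inclusion-exclusion on the 5 forbidden self-matches:
Σ_{j=0}^{5} (-1)^j C(5,j)(8-j)!
= C(5,0)·8! - C(5,1)·7! + C(5,2)·6! - C(5,3)·5! + C(5,4)·4! - C(5,5)·3!
= 40320 - 25200 + 7200 - 1200 + 120 - 6
= 21234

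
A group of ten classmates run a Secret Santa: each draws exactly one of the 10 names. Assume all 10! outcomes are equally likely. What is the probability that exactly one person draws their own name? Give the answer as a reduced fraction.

Favorable outcomes: C(10,1)·!9 = 10·133496 = 1334960.
Total outcomes: 10! = 3628800.
Probability = 1334960/3628800 = 16687/45360.

16687/45360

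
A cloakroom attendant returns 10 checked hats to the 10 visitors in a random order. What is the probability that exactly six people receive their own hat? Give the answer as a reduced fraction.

1/1920

Favorable outcomes: C(10,6)·!4 = 210·9 = 1890.
Total outcomes: 10! = 3628800.
Probability = 1890/3628800 = 1/1920.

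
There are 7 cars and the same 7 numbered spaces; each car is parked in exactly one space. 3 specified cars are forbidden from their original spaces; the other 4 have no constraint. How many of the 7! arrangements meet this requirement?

3216

Let A_j be the event that the j-th constrained one is fixed. By inclusion-exclusion over the 3 events:
Σ_{j=0}^{3} (-1)^j C(3,j)(7-j)!
= C(3,0)·7! - C(3,1)·6! + C(3,2)·5! - C(3,3)·4!
= 5040 - 2160 + 360 - 24
= 3216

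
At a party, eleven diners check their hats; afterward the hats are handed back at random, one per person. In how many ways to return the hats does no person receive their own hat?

14684570

!11 is the nearest integer to 11!/e.
11! = 39916800, and 39916800/e ≈ 14684570.08, so !11 = 14684570.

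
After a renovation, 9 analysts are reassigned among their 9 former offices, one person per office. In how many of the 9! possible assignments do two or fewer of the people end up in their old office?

333737

# with exactly i fixed is C(9,i)·!(9-i); sum over i=0..2:
  i=0: C(9,0)·!9 = 1·133496 = 133496
  i=1: C(9,1)·!8 = 9·14833 = 133497
  i=2: C(9,2)·!7 = 36·1854 = 66744
Total = 333737.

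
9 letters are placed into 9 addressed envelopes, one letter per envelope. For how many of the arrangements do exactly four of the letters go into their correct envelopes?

Choose which 4 of the 9 are fixed: C(9,4) = 126.
The other 5 form a derangement: !5 = 44.
Total: 126 × 44 = 5544.

5544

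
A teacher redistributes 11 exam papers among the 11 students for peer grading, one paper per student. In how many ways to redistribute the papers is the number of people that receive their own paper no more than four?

39770686

# with exactly i fixed is C(11,i)·!(11-i); sum over i=0..4:
  i=0: C(11,0)·!11 = 1·14684570 = 14684570
  i=1: C(11,1)·!10 = 11·1334961 = 14684571
  i=2: C(11,2)·!9 = 55·133496 = 7342280
  i=3: C(11,3)·!8 = 165·14833 = 2447445
  i=4: C(11,4)·!7 = 330·1854 = 611820
Total = 39770686.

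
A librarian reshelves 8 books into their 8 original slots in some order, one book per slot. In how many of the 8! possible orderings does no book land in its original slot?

Recurrence: !8 = 8·!7 + (-1)^8.
!8 = 8·1854 + 1 = 14833

14833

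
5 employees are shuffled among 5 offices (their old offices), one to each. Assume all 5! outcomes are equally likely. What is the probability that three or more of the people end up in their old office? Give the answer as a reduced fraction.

11/120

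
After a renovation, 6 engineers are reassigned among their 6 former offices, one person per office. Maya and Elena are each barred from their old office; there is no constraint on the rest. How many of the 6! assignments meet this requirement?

Let A_j be the event that the j-th constrained one is fixed. By inclusion-exclusion over the 2 events:
Σ_{j=0}^{2} (-1)^j C(2,j)(6-j)!
= C(2,0)·6! - C(2,1)·5! + C(2,2)·4!
= 720 - 240 + 24
= 504

504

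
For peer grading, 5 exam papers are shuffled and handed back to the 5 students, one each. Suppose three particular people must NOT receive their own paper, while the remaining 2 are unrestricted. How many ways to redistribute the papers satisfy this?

Inclusion-exclusion on the 3 forbidden self-matches:
Σ_{j=0}^{3} (-1)^j C(3,j)(5-j)!
= C(3,0)·5! - C(3,1)·4! + C(3,2)·3! - C(3,3)·2!
= 120 - 72 + 18 - 2
= 64

64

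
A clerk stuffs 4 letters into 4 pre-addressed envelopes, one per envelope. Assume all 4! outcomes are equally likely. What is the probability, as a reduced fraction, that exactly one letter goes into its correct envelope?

Favorable outcomes: C(4,1)·!3 = 4·2 = 8.
Total outcomes: 4! = 24.
Probability = 8/24 = 1/3.

1/3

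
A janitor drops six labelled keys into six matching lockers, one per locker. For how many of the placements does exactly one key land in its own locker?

Choose which one of the 6 is fixed: C(6,1) = 6.
The remaining 5 must be deranged: !5 = 44.
Total: 6 × 44 = 264.

264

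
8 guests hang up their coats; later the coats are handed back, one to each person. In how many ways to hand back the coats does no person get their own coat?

Use !n = (n-1)(!(n-1) + !(n-2)).
!8 = 7·(1854 + 265) = 7·2119 = 14833

14833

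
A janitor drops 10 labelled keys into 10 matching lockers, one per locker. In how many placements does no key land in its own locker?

!10 is the nearest integer to 10!/e.
10! = 3628800, and 3628800/e ≈ 1334960.92, so !10 = 1334961.

1334961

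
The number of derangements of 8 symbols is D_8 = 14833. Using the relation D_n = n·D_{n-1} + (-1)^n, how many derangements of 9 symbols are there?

133496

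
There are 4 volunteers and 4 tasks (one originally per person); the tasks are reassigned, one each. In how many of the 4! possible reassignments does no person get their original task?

By inclusion-exclusion, !4 = Σ (-1)^k · 4!/k! for k=0..4
= 4! - 4!/1! + 4!/2! - 4!/3! + 4!/4!
= 24 - 24 + 12 - 4 + 1
= 9

9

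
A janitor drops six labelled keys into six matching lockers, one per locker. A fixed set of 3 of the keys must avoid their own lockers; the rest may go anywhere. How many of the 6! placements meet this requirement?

426

Let A_j be the event that the j-th constrained one is fixed. By inclusion-exclusion over the 3 events:
Σ_{j=0}^{3} (-1)^j C(3,j)(6-j)!
= C(3,0)·6! - C(3,1)·5! + C(3,2)·4! - C(3,3)·3!
= 720 - 360 + 72 - 6
= 426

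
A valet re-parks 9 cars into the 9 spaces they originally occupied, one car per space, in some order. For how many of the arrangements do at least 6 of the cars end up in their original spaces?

205

# with exactly i fixed is C(9,i)·!(9-i); sum over i=6..9:
  i=6: C(9,6)·!3 = 84·2 = 168
  i=7: C(9,7)·!2 = 36·1 = 36
  i=8: C(9,8)·!1 = 9·0 = 0
  i=9: C(9,9)·!0 = 1·1 = 1
Total = 205.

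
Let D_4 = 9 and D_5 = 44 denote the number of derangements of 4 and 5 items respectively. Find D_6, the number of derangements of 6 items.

265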